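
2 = 2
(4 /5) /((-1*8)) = -1 /10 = -0.10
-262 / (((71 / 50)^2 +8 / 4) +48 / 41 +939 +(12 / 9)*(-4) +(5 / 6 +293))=-26855000 / 126350431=-0.21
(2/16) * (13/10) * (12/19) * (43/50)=1677/19000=0.09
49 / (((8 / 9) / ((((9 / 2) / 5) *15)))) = 11907 / 16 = 744.19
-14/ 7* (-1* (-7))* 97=-1358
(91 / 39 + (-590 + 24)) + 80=-483.67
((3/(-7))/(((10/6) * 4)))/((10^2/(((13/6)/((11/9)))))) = -351/308000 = -0.00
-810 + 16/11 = -8894/11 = -808.55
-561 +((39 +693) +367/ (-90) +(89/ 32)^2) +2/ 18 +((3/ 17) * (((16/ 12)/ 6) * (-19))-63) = 9663493/ 87040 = 111.02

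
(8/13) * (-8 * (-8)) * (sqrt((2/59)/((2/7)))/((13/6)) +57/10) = 3072 * sqrt(413)/9971 +14592/65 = 230.75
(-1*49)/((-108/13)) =5.90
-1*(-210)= 210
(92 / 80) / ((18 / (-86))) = -989 / 180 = -5.49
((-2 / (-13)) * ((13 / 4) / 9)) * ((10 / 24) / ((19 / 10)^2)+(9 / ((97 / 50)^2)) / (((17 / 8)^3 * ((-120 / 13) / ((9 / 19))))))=5138078125 / 901137772998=0.01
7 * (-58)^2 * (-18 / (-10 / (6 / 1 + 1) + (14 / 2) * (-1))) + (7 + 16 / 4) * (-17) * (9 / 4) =11768895 / 236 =49868.20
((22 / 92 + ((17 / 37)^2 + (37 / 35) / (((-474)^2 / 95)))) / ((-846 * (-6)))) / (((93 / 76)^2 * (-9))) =-8056787371799 / 1222914360347444709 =-0.00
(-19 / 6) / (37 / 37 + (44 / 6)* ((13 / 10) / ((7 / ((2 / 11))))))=-665 / 262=-2.54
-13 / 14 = -0.93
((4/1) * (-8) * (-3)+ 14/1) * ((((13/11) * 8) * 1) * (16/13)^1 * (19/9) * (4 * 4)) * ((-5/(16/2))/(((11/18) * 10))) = -48640/11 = -4421.82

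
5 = 5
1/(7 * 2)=1/14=0.07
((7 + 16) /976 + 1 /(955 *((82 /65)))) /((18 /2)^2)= 186457 /619087536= 0.00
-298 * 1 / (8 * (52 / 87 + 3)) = -10.35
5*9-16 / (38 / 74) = 263 / 19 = 13.84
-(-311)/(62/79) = 24569/62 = 396.27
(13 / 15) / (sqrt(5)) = 13 * sqrt(5) / 75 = 0.39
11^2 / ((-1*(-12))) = 121 / 12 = 10.08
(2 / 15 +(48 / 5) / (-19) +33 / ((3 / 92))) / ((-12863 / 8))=-2306512 / 3665955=-0.63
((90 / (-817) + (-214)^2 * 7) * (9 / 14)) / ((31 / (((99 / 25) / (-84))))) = -313.40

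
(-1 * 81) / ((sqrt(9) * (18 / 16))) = -24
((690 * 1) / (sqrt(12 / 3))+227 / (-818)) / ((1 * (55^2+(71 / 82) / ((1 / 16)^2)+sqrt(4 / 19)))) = 29240234798541 / 275389792391566 - 474013423 * sqrt(19) / 137694896195783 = 0.11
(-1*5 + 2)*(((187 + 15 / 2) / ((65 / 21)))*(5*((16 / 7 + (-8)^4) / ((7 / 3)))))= -150655032 / 91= -1655549.80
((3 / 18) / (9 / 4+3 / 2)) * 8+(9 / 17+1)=1442 / 765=1.88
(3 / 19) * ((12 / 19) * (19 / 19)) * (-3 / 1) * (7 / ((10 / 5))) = -378 / 361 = -1.05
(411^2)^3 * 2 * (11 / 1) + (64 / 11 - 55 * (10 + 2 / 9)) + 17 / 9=3499351368059797387 / 33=106040950547266587.48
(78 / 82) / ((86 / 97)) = 3783 / 3526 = 1.07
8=8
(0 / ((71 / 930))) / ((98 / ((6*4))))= 0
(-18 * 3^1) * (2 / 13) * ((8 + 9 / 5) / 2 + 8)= -6966 / 65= -107.17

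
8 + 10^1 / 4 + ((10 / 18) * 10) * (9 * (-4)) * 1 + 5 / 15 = -1135 / 6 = -189.17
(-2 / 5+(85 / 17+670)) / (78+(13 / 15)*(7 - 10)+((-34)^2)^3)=3373 / 7724022457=0.00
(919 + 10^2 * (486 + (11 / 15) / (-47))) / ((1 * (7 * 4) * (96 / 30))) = 34909795 / 63168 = 552.65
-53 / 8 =-6.62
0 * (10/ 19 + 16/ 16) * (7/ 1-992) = 0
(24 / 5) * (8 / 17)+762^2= 49354932 / 85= 580646.26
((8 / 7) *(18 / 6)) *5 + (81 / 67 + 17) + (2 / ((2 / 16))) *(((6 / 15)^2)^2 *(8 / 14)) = 10431108 / 293125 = 35.59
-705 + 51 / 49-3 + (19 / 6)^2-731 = -2518871 / 1764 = -1427.93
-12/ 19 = -0.63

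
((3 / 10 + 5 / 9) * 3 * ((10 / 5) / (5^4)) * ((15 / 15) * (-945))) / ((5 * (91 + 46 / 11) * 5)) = -17787 / 5453125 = -0.00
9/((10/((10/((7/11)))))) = 99/7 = 14.14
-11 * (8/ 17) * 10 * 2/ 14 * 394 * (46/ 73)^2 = -1156.92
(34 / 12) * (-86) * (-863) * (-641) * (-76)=30732634748 / 3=10244211582.67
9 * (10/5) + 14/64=18.22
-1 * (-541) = 541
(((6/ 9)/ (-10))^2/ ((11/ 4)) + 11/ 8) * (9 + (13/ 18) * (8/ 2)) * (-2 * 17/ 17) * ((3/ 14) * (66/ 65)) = -2916499/ 409500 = -7.12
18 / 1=18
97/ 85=1.14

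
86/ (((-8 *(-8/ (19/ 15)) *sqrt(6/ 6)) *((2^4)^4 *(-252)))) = -817/ 7927234560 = -0.00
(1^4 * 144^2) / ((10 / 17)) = 176256 / 5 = 35251.20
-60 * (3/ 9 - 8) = 460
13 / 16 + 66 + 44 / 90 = 67.30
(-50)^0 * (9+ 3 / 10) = 9.30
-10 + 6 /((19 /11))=-124 /19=-6.53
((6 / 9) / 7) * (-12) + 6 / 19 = -110 / 133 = -0.83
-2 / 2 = -1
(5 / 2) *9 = 45 / 2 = 22.50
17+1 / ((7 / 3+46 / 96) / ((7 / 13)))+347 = 213052 / 585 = 364.19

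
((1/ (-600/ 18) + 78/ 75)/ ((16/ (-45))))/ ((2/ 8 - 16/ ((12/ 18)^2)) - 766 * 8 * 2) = 101/ 437040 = 0.00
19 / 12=1.58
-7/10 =-0.70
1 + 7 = 8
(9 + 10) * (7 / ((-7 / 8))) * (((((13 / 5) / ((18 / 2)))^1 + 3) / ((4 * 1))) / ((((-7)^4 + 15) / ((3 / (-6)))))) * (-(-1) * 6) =703 / 4530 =0.16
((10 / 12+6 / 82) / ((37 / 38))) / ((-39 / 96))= -135584 / 59163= -2.29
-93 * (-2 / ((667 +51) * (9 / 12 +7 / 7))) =372 / 2513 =0.15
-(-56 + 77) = -21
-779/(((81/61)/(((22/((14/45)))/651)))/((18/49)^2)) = -31362540/3647119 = -8.60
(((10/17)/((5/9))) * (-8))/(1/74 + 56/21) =-31968/10115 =-3.16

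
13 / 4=3.25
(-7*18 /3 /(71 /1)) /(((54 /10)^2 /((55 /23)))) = -19250 /396819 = -0.05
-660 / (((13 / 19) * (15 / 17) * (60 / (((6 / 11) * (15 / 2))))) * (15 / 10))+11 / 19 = -49.11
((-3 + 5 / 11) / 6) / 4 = -7 / 66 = -0.11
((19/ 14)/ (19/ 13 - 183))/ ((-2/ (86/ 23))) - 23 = -17467539/ 759920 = -22.99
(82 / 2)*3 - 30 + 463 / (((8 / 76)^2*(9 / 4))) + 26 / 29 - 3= 18662.34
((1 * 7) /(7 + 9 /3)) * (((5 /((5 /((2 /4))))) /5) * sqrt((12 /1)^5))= 504 * sqrt(3) /25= 34.92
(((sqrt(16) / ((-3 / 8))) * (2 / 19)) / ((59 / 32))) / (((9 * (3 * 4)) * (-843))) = 512 / 76545243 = 0.00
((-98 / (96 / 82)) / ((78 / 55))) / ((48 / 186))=-3425345 / 14976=-228.72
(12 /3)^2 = 16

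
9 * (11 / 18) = 11 / 2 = 5.50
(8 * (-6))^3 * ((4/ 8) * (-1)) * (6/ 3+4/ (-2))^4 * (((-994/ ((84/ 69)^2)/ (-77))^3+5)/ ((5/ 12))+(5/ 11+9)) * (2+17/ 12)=0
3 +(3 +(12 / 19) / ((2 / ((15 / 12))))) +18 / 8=657 / 76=8.64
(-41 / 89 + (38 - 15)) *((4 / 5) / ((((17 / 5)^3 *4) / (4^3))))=188800 / 25721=7.34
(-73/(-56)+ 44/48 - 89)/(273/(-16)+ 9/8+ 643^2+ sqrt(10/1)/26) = -32596398863158/155294606860707069+ 3032432*sqrt(10)/155294606860707069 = -0.00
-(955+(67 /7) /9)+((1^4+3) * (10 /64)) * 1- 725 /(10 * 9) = -161867 /168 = -963.49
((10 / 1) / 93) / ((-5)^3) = -2 / 2325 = -0.00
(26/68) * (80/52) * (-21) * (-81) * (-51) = -51030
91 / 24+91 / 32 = 637 / 96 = 6.64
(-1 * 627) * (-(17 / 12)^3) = 1026817 / 576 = 1782.67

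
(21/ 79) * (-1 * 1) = -21/ 79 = -0.27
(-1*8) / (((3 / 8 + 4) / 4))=-256 / 35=-7.31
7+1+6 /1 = 14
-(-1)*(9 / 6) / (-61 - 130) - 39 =-14901 / 382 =-39.01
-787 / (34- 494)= 787 / 460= 1.71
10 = 10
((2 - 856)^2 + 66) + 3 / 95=69291293 / 95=729382.03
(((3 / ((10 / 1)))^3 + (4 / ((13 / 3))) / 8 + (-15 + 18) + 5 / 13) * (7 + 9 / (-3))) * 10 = 3527 / 25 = 141.08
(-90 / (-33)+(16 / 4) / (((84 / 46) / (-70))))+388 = 7834 / 33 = 237.39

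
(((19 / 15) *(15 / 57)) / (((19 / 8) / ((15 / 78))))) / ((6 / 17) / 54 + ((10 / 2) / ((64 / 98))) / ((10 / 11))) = 65280 / 20385157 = 0.00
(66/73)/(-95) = -66/6935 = -0.01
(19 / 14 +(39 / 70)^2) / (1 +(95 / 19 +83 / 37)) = 302327 / 1494500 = 0.20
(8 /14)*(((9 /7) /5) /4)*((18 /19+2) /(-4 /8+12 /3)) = 144 /4655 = 0.03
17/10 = 1.70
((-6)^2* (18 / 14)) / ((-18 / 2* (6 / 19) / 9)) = -1026 / 7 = -146.57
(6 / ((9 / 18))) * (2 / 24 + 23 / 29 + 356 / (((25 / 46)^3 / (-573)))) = -6909666071239 / 453125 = -15248918.23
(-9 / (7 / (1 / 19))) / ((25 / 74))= -666 / 3325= -0.20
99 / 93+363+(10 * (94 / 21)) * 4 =353566 / 651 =543.11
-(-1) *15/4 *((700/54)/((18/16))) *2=7000/81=86.42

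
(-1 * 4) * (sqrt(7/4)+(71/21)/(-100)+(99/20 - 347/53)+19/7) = -2 * sqrt(7) - 120572/27825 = -9.62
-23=-23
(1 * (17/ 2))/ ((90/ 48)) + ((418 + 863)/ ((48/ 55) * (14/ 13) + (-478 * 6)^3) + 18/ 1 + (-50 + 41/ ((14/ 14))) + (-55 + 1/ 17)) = -59366988418504199/ 1433713611787680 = -41.41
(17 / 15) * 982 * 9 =10016.40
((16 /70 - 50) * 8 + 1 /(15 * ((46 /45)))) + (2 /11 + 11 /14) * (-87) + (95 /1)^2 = 75645772 /8855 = 8542.72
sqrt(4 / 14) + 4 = sqrt(14) / 7 + 4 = 4.53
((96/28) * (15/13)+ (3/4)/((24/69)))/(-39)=-5933/37856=-0.16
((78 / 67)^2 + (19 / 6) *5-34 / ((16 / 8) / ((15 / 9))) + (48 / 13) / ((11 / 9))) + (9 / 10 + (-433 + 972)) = 1706807799 / 3209635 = 531.78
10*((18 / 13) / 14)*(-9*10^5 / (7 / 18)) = -1458000000 / 637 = -2288854.00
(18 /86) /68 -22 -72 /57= -1292237 /55556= -23.26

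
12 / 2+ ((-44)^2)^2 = 3748102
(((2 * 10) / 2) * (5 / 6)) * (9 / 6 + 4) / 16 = 275 / 96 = 2.86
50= 50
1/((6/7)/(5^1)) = 35/6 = 5.83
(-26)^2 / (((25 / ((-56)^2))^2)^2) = 65380902624034816 / 390625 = 167375110717.53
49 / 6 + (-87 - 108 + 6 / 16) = -4475 / 24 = -186.46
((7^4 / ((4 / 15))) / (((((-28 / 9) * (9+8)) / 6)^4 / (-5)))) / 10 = -7971615 / 10690688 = -0.75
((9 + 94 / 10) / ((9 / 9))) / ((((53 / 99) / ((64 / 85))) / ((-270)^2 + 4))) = 42496616448 / 22525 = 1886642.24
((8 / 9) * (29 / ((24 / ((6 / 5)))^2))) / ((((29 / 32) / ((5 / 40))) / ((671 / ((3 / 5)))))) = 1342 / 135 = 9.94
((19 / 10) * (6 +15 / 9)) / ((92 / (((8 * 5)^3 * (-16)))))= -486400 / 3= -162133.33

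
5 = 5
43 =43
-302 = -302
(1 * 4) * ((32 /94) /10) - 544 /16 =-7958 /235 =-33.86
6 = 6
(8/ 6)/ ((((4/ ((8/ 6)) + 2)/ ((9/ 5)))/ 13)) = 6.24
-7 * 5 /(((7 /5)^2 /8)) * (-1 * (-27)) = -27000 /7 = -3857.14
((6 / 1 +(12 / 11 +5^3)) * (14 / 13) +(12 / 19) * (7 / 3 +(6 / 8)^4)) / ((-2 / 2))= -25026877 / 173888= -143.93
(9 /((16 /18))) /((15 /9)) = 243 /40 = 6.08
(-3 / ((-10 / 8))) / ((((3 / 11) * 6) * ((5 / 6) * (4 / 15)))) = 6.60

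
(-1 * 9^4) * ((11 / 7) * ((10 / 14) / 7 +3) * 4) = -43879968 / 343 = -127929.94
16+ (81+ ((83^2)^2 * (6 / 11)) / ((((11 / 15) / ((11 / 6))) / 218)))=155188710737 / 11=14108064612.45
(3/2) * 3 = 9/2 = 4.50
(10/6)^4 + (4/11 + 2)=8981/891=10.08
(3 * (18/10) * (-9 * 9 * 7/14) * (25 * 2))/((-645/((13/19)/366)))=3159/99674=0.03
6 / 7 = 0.86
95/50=19/10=1.90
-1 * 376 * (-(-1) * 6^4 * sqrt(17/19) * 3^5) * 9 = -1065716352 * sqrt(323)/19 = -1008066748.77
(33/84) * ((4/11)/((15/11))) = 11/105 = 0.10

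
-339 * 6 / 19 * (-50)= 101700 / 19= 5352.63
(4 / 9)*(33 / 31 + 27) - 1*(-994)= 93602 / 93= 1006.47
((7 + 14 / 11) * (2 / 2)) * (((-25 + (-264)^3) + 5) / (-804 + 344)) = 418594631 / 1265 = 330904.85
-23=-23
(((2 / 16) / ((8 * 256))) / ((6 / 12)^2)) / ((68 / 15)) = 15 / 278528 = 0.00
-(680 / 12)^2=-28900 / 9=-3211.11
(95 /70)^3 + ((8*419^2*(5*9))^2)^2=15955932367656657785458690000000.00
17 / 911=0.02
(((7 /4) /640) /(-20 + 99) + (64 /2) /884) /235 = 1619467 /10503334400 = 0.00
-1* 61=-61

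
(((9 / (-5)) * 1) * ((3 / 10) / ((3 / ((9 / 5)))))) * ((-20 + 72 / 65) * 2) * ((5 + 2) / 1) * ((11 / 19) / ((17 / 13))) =7659036 / 201875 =37.94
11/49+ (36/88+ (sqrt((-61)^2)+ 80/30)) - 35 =94757/3234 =29.30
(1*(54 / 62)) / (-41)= -27 / 1271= -0.02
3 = 3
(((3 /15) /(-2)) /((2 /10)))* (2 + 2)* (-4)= 8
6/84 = 1/14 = 0.07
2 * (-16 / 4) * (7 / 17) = -56 / 17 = -3.29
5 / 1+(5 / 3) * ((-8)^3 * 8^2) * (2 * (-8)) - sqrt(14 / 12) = 2621455 / 3 - sqrt(42) / 6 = 873817.25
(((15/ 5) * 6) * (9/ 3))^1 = 54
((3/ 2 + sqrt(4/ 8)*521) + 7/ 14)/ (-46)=-521*sqrt(2)/ 92 - 1/ 23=-8.05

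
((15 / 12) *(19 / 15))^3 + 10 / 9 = 8779 / 1728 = 5.08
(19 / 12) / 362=19 / 4344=0.00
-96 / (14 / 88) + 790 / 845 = -712750 / 1183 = -602.49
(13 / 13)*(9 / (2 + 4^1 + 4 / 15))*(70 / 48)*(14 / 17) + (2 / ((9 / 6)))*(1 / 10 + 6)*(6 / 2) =834949 / 31960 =26.12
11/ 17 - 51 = -856/ 17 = -50.35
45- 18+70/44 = 28.59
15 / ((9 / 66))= 110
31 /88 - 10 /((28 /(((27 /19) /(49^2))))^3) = 4037877025189598023 /11462360587638061024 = 0.35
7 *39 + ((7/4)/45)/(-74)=3636353/13320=273.00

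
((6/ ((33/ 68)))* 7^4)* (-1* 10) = -3265360/ 11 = -296850.91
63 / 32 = 1.97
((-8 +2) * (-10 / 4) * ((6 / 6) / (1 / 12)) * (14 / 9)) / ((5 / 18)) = 1008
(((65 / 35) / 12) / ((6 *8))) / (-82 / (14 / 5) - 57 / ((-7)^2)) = -91 / 859392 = -0.00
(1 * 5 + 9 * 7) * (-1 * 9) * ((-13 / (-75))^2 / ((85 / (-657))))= 444132 / 3125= 142.12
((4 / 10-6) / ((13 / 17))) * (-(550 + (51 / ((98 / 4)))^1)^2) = 49763127872 / 22295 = 2232030.85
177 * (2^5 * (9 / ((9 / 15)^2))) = 141600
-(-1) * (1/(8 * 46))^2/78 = 1/10563072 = 0.00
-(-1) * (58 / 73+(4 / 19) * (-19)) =-234 / 73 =-3.21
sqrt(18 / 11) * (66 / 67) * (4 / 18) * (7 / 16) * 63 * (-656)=-72324 * sqrt(22) / 67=-5063.13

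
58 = 58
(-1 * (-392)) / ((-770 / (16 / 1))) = -448 / 55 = -8.15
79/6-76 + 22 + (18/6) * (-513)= -1579.83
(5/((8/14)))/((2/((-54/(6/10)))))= -1575/4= -393.75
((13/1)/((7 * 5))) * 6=78/35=2.23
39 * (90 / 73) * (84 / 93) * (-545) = -53562600 / 2263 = -23668.85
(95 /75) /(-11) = -19 /165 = -0.12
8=8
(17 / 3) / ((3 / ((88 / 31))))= 1496 / 279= 5.36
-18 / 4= -9 / 2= -4.50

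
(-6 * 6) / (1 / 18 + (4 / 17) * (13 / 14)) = -77112 / 587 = -131.37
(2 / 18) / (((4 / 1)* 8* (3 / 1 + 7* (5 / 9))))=1 / 1984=0.00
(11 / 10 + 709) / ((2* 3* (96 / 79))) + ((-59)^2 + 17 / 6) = 6875953 / 1920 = 3581.23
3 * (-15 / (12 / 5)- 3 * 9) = -399 / 4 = -99.75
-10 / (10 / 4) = -4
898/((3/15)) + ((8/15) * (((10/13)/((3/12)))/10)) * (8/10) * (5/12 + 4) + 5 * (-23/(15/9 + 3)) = 182880119/40950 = 4465.94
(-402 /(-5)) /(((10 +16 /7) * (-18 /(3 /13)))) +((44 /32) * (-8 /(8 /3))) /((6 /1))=-34497 /44720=-0.77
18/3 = 6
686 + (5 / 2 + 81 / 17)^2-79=762701 / 1156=659.78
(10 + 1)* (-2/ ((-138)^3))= 11/ 1314036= 0.00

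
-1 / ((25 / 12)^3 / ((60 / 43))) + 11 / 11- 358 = -47992611 / 134375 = -357.15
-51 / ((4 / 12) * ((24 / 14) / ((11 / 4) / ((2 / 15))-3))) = -50337 / 32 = -1573.03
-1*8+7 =-1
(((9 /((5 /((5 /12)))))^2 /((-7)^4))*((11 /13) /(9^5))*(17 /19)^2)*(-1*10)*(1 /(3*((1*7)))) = -15895 /12420012523464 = -0.00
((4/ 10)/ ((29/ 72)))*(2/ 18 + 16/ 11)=496/ 319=1.55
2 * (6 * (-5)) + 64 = 4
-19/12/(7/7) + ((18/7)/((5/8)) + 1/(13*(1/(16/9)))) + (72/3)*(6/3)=829937/16380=50.67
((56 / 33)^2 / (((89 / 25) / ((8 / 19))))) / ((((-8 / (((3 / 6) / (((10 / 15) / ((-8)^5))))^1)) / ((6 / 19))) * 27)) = 1284505600 / 104965443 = 12.24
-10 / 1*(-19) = 190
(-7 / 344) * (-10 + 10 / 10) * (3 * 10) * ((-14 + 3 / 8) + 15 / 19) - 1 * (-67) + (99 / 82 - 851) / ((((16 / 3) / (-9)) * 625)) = -410783539 / 334970000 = -1.23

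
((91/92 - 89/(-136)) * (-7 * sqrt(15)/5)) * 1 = -35987 * sqrt(15)/15640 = -8.91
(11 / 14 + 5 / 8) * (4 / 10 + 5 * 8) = 7979 / 140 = 56.99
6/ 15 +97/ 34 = 553/ 170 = 3.25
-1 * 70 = -70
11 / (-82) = -11 / 82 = -0.13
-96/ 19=-5.05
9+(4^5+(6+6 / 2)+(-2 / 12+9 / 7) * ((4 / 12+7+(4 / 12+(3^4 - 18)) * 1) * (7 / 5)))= 51872 / 45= 1152.71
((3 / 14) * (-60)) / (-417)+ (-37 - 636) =-672.97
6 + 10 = 16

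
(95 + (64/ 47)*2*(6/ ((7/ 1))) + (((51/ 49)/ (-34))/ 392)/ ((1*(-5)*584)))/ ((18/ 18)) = 513167294221/ 5272211840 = 97.33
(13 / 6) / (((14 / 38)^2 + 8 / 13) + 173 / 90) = 915135 / 1129139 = 0.81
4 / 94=2 / 47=0.04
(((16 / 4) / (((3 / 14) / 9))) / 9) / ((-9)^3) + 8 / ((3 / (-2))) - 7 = -12.36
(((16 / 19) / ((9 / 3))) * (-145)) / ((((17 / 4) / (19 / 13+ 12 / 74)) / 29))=-210182720 / 466089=-450.95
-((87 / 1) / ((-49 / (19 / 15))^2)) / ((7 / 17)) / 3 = -177973 / 3781575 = -0.05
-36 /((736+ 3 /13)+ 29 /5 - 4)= -585 /11993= -0.05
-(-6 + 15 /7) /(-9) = -3 /7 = -0.43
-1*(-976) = 976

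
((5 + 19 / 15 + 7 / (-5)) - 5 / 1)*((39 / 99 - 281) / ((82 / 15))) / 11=9260 / 14883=0.62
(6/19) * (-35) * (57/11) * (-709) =446670/11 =40606.36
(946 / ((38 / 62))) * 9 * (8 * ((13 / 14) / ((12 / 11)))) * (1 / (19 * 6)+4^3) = 15300415273 / 2527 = 6054774.54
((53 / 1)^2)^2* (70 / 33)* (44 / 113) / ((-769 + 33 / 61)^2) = 1027616793035 / 93113103558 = 11.04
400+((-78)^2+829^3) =569729273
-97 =-97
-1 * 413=-413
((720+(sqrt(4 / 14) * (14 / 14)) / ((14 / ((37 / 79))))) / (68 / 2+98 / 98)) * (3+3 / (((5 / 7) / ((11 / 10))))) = 156.76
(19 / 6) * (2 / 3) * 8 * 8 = 1216 / 9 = 135.11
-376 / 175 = -2.15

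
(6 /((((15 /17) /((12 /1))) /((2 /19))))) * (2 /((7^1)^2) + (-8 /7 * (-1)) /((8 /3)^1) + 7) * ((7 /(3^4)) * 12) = 132736 /1995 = 66.53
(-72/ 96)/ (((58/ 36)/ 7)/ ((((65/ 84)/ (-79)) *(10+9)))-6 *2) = 11115/ 196168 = 0.06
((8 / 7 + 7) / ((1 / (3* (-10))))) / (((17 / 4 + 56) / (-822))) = 5622480 / 1687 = 3332.83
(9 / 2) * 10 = 45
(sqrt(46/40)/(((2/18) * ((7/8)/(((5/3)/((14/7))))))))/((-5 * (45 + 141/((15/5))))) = -3 * sqrt(115)/1610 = -0.02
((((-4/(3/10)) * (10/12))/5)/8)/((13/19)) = -95/234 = -0.41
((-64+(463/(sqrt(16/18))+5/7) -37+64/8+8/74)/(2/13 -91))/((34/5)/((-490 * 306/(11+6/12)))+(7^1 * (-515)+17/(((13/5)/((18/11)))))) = -279605125800/990468615953933+28468214775 * sqrt(2)/26769422052809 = 0.00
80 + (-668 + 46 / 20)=-5857 / 10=-585.70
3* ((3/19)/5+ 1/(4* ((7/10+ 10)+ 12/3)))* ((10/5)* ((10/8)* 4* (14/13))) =2714/1729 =1.57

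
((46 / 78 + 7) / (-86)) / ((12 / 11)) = -407 / 5031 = -0.08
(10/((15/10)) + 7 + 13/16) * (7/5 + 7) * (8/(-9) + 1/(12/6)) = -47.30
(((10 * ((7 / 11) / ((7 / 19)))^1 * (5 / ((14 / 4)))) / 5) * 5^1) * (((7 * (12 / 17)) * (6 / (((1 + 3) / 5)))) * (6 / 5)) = 205200 / 187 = 1097.33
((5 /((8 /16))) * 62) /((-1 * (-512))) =1.21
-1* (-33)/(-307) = -33/307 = -0.11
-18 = -18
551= 551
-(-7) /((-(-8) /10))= 35 /4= 8.75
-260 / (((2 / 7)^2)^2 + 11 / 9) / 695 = -1123668 / 3691145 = -0.30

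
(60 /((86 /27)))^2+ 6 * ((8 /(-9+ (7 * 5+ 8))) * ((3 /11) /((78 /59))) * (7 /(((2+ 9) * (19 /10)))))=333442268340 /939438071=354.94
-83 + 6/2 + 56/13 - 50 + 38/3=-4408/39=-113.03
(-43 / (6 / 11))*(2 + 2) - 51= -1099 / 3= -366.33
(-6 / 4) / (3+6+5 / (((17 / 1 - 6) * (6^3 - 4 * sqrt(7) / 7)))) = -533586636 / 3202268431+330 * sqrt(7) / 3202268431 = -0.17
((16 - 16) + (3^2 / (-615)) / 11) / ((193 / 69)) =-0.00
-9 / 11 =-0.82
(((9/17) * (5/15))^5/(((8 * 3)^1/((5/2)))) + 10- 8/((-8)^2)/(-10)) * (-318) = -90415944819/28397140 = -3183.98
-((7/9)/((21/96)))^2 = -1024/81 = -12.64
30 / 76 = 15 / 38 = 0.39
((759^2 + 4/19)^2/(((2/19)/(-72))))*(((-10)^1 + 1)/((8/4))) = 19408395673505538/19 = 1021494509131870.42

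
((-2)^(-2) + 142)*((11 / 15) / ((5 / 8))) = 12518 / 75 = 166.91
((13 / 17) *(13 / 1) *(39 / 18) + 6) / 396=2809 / 40392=0.07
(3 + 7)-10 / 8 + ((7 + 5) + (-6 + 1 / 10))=297 / 20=14.85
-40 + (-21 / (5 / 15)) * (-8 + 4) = 212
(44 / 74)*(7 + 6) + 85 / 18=8293 / 666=12.45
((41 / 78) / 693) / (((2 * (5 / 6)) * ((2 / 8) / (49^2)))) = 4.37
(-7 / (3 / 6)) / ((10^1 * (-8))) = 7 / 40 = 0.18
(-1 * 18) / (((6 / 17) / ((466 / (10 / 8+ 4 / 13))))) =-411944 / 27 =-15257.19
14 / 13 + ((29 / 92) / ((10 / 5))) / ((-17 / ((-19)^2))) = -92305 / 40664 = -2.27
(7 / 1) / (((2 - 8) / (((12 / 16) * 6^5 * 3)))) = -20412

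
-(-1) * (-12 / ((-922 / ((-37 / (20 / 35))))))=-0.84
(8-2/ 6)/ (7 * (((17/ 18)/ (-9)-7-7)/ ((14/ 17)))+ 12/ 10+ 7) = -540/ 7867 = -0.07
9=9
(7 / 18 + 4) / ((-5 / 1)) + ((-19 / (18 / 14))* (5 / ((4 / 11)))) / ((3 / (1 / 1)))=-68.61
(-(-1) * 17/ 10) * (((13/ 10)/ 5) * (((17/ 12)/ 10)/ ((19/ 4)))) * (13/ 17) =2873/ 285000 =0.01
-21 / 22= -0.95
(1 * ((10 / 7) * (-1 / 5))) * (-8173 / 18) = 129.73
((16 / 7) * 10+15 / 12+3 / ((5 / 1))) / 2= 3459 / 280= 12.35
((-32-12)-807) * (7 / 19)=-5957 / 19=-313.53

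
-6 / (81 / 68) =-5.04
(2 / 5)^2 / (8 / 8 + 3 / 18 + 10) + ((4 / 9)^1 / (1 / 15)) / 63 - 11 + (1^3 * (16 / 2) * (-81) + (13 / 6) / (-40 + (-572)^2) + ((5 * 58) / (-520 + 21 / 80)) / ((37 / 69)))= -70095740499767073187 / 106218479468127600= -659.92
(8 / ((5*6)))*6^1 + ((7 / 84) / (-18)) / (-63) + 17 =1265549 / 68040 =18.60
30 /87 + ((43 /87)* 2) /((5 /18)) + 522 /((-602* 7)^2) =5025494113 /1287440210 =3.90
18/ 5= 3.60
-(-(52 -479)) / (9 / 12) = -1708 / 3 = -569.33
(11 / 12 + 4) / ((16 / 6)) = 59 / 32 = 1.84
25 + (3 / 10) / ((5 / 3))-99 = -3691 / 50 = -73.82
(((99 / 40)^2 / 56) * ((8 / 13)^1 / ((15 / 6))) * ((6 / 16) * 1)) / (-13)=-29403 / 37856000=-0.00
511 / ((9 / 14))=7154 / 9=794.89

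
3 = 3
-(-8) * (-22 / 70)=-2.51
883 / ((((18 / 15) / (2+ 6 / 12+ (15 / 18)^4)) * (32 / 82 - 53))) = -699622975 / 16772832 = -41.71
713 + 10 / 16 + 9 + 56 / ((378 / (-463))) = 141271 / 216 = 654.03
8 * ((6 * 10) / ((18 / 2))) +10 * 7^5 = 504370 / 3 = 168123.33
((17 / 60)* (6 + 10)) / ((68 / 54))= 18 / 5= 3.60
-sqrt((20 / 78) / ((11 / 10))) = -10 * sqrt(429) / 429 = -0.48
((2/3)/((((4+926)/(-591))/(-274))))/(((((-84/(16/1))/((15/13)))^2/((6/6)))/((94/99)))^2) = 15262387456000/62505596926773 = 0.24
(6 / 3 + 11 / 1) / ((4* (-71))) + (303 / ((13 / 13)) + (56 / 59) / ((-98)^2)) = 1741171811 / 5747308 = 302.95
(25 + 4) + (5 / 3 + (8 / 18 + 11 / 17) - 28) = 575 / 153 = 3.76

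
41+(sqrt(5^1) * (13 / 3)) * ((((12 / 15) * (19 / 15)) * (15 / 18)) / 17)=494 * sqrt(5) / 2295+41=41.48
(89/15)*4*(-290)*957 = -6586712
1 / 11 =0.09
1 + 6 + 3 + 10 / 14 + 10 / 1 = 145 / 7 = 20.71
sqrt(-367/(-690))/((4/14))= 7 * sqrt(253230)/1380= 2.55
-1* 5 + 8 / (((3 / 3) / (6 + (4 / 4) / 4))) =45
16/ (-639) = -16/ 639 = -0.03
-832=-832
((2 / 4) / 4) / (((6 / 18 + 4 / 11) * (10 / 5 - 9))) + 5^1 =6407 / 1288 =4.97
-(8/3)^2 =-64/9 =-7.11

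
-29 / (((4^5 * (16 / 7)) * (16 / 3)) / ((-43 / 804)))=0.00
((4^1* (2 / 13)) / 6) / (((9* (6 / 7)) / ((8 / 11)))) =112 / 11583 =0.01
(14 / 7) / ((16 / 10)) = 5 / 4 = 1.25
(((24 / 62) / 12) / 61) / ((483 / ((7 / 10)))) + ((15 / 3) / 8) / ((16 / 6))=0.23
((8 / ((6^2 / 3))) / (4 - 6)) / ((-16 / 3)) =1 / 16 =0.06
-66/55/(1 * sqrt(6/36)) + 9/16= 9/16 - 6 * sqrt(6)/5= -2.38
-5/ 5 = -1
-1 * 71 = -71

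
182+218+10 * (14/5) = 428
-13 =-13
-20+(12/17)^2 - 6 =-7370/289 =-25.50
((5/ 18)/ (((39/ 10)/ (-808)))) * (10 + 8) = -40400/ 39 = -1035.90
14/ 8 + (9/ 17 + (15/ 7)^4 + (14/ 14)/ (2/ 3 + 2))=7751761/ 326536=23.74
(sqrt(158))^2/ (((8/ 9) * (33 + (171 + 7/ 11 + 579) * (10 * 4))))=7821/ 1322572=0.01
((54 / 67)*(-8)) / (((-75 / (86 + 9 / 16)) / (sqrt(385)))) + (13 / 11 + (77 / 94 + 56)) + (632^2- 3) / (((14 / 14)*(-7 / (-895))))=2493*sqrt(385) / 335 + 369636595841 / 7238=51069031.88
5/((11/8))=40/11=3.64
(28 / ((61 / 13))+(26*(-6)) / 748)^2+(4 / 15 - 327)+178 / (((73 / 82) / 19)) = 499451199876958 / 142481015655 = 3505.39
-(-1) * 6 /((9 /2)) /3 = 4 /9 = 0.44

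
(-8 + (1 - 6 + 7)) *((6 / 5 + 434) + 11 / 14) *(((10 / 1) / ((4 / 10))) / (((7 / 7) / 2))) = -915570 / 7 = -130795.71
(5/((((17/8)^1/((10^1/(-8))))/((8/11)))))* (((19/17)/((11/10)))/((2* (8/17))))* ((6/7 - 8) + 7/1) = 0.33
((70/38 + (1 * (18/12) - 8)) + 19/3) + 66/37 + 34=158003/4218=37.46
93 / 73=1.27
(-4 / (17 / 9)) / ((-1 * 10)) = 18 / 85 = 0.21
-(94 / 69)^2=-8836 / 4761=-1.86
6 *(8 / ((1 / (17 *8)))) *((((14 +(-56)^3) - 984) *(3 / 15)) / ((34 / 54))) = -1830843648 / 5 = -366168729.60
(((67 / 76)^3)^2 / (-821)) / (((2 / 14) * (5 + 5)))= -633208675183 / 1582066413608960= -0.00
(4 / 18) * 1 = 2 / 9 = 0.22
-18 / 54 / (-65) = 1 / 195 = 0.01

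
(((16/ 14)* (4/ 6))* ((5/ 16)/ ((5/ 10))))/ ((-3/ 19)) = -190/ 63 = -3.02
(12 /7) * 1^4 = 1.71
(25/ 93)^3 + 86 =69190327/ 804357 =86.02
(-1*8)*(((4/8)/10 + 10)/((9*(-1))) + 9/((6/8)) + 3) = -111.07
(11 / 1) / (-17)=-11 / 17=-0.65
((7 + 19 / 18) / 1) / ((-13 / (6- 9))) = 145 / 78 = 1.86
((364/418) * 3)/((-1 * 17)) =-546/3553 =-0.15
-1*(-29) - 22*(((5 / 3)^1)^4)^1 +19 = -9862 / 81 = -121.75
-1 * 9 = -9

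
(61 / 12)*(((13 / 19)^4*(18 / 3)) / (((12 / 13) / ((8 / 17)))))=22648873 / 6646371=3.41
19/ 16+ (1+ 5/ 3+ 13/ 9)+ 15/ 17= 15131/ 2448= 6.18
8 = 8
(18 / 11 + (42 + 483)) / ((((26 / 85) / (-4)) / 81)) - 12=-79771326 / 143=-557841.44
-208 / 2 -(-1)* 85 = -19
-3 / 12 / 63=-1 / 252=-0.00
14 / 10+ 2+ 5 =42 / 5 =8.40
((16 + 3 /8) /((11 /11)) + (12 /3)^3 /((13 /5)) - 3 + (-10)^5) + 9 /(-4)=-10396283 /104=-99964.26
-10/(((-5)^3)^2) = -2/3125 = -0.00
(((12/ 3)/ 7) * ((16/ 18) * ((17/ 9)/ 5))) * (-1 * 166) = -90304/ 2835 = -31.85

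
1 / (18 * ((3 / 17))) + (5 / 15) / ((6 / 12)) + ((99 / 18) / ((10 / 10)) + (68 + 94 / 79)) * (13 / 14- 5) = -18103121 / 59724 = -303.11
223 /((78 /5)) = 1115 /78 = 14.29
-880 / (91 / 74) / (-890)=0.80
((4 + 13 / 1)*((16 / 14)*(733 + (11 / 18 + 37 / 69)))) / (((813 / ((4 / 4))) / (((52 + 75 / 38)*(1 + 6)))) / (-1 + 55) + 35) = 10597371379 / 26033723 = 407.06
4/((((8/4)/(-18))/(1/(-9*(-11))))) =-4/11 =-0.36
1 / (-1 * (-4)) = 1 / 4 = 0.25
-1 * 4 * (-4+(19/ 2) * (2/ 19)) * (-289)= -3468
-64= -64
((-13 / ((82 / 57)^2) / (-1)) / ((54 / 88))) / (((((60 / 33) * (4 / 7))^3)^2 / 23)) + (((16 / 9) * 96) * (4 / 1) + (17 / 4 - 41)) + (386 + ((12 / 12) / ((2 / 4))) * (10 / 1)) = 546030518698897427 / 440664064000000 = 1239.11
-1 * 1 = -1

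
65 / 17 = 3.82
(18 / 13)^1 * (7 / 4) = 63 / 26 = 2.42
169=169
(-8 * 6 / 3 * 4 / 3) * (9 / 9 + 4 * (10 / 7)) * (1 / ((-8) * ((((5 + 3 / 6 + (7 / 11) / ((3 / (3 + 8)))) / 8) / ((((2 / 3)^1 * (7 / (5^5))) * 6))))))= 512 / 3125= 0.16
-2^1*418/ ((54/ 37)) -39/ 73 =-1130071/ 1971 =-573.35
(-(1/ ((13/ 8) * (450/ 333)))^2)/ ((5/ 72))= -1577088/ 528125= -2.99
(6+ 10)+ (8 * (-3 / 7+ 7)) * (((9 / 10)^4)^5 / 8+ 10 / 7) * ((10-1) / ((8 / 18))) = 1552.99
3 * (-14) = -42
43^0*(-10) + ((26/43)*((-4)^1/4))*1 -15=-1101/43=-25.60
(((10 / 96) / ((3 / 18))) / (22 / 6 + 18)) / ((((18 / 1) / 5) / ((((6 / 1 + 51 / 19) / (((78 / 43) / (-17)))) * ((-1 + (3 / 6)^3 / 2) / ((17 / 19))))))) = 59125 / 86528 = 0.68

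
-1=-1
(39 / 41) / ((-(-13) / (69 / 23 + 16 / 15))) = 61 / 205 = 0.30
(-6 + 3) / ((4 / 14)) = -21 / 2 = -10.50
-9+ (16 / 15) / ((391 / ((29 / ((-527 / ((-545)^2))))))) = -33127459 / 618171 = -53.59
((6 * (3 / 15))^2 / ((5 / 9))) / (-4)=-81 / 125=-0.65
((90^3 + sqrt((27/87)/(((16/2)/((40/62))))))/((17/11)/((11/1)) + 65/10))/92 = 363 * sqrt(8990)/132911756 + 44104500/36961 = 1193.27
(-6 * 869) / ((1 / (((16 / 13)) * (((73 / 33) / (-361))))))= 184544 / 4693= 39.32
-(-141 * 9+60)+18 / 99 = 13301 / 11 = 1209.18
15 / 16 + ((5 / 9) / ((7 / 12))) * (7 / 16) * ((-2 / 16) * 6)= 5 / 8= 0.62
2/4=0.50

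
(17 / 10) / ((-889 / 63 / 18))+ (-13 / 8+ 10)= 31529 / 5080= 6.21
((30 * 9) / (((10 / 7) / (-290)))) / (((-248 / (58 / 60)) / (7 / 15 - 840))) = -222404973 / 1240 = -179358.85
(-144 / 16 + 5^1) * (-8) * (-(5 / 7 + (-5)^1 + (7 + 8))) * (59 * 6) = -849600 / 7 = -121371.43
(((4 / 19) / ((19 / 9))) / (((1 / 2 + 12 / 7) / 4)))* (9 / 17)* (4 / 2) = 36288 / 190247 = 0.19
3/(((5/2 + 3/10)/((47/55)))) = 141/154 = 0.92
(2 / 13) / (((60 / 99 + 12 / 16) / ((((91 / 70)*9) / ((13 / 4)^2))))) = 19008 / 151255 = 0.13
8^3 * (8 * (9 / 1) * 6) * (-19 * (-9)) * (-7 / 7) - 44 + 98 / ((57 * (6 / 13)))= -37822504.27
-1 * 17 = -17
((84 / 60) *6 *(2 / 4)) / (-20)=-21 / 100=-0.21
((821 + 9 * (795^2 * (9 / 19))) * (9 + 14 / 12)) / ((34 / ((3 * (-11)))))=-8590414426 / 323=-26595710.30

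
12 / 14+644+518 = 8140 / 7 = 1162.86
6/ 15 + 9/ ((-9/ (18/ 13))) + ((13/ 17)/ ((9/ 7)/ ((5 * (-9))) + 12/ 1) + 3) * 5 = 6636928/ 462995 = 14.33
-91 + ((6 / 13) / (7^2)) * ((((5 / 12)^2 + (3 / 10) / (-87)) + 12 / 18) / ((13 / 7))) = -374614967 / 4116840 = -91.00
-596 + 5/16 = -9531/16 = -595.69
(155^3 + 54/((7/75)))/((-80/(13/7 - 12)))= 370210685/784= 472207.51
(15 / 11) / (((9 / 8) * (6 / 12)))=80 / 33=2.42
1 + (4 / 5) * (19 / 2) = 43 / 5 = 8.60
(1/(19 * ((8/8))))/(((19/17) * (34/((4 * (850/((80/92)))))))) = 1955/361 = 5.42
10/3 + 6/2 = 19/3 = 6.33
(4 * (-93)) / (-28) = 93 / 7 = 13.29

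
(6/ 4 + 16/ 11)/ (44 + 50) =65/ 2068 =0.03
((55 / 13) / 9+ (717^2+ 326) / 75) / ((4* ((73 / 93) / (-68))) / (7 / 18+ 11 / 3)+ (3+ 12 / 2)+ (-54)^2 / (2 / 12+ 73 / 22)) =48638082152 / 5997058587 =8.11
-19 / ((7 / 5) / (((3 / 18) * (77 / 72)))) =-1045 / 432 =-2.42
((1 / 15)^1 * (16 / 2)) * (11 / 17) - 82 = -20822 / 255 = -81.65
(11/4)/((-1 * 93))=-0.03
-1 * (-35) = 35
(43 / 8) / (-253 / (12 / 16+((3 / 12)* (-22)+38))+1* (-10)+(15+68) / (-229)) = -1309651 / 4378856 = -0.30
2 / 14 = 1 / 7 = 0.14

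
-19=-19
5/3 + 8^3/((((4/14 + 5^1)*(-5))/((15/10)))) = -27.39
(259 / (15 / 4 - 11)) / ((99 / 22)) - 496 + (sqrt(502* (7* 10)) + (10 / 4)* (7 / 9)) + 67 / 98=-2137087 / 4263 + 2* sqrt(8785)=-313.85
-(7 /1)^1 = -7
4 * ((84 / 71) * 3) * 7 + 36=9612 / 71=135.38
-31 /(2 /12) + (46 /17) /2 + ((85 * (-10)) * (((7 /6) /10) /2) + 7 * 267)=333493 /204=1634.77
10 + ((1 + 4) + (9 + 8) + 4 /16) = 129 /4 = 32.25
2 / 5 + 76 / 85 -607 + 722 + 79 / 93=185204 / 1581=117.14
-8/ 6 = -4/ 3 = -1.33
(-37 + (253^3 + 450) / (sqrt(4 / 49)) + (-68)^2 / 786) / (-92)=-44551669519 / 72312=-616103.41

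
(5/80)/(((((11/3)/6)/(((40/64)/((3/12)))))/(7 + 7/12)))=1365/704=1.94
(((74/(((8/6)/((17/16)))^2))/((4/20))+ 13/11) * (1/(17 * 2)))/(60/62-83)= -164909429/1947815936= -0.08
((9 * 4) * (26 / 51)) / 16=39 / 34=1.15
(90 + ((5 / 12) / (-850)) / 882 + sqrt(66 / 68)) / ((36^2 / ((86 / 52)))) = 43 * sqrt(1122) / 1145664 + 6963213557 / 60628538880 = 0.12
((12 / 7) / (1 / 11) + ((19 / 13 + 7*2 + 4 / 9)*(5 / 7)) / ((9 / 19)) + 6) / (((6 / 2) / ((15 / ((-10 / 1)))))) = -51431 / 2106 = -24.42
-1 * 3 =-3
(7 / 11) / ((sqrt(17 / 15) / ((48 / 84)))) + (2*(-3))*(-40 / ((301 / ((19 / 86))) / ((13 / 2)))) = 1.49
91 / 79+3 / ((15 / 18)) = 1877 / 395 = 4.75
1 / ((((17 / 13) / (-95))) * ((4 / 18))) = -11115 / 34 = -326.91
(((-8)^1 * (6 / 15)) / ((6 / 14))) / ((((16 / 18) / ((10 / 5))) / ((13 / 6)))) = -182 / 5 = -36.40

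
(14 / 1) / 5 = 14 / 5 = 2.80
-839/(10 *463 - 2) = -839/4628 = -0.18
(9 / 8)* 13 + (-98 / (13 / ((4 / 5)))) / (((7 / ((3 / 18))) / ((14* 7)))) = 0.55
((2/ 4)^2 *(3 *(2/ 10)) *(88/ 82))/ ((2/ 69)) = 2277/ 410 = 5.55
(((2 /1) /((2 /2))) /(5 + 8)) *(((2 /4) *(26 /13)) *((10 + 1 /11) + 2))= 266 /143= 1.86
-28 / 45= -0.62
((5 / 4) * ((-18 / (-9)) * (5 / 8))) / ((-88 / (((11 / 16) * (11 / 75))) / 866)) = -4763 / 3072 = -1.55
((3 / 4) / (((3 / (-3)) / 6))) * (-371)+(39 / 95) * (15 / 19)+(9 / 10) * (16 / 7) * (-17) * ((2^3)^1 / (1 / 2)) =28056807 / 25270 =1110.28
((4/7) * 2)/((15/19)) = 152/105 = 1.45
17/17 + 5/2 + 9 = 25/2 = 12.50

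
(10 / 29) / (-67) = -0.01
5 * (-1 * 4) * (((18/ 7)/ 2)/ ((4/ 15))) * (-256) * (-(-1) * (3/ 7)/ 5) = 103680/ 49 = 2115.92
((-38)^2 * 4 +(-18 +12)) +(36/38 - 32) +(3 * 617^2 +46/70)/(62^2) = 3857429148/639065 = 6036.05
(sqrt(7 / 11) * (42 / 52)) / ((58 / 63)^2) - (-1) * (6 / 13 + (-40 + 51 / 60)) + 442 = 83349 * sqrt(77) / 962104 + 104861 / 260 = 404.07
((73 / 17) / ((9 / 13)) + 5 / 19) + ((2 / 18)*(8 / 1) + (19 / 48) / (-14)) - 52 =-29090027 / 651168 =-44.67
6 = 6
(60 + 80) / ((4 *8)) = 4.38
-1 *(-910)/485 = 182/97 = 1.88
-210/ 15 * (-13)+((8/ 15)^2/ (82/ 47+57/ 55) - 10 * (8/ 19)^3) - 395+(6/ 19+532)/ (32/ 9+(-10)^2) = -208.50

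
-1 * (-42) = 42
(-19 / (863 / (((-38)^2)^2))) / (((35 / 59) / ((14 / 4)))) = -1168718728 / 4315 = -270850.23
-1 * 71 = -71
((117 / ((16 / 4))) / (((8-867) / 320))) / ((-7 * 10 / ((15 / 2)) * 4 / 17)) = 29835 / 6013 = 4.96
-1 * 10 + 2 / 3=-28 / 3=-9.33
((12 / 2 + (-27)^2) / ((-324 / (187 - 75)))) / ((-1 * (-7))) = -980 / 27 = -36.30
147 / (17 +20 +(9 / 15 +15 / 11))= 3.77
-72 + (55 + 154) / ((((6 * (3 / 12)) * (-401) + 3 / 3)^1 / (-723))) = 215742 / 1201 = 179.64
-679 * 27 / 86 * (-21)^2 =-8084853 / 86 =-94009.92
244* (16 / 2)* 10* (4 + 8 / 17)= 1483520 / 17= 87265.88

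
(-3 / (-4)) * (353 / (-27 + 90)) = 353 / 84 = 4.20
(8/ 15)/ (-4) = -2/ 15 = -0.13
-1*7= -7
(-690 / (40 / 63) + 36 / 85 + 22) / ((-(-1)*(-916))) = 361871 / 311440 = 1.16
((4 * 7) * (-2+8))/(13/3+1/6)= 37.33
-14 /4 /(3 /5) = -35 /6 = -5.83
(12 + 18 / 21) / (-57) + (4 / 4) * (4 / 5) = 382 / 665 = 0.57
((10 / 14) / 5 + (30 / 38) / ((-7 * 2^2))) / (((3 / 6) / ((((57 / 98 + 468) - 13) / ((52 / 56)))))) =2723467 / 24206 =112.51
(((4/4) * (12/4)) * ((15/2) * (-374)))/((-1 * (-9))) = -935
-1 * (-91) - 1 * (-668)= 759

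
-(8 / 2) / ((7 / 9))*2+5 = -37 / 7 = -5.29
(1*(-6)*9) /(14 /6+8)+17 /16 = -2065 /496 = -4.16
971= 971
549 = 549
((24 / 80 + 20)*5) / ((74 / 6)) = 609 / 74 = 8.23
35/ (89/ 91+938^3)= 3185/ 75101724241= 0.00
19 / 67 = 0.28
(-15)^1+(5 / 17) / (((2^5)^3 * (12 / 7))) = -100270045 / 6684672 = -15.00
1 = 1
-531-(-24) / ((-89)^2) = -4206027 / 7921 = -531.00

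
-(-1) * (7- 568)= -561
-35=-35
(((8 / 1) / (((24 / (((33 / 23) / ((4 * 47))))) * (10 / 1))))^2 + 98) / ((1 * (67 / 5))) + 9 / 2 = 295973130201 / 25053947840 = 11.81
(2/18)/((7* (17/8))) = 8/1071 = 0.01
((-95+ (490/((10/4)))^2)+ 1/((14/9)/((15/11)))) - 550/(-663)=3912824947/102102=38322.71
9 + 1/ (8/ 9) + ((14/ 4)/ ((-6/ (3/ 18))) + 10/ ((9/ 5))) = 187/ 12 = 15.58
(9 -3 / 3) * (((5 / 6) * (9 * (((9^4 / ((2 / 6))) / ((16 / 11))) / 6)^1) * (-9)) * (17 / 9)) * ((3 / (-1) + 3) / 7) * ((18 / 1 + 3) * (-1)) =0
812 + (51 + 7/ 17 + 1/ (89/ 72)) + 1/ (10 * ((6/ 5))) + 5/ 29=455167625/ 526524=864.48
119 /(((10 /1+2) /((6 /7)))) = 8.50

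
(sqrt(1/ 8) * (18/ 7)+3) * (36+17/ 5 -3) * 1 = 117 * sqrt(2)/ 5+546/ 5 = 142.29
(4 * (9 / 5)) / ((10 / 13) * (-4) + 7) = 156 / 85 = 1.84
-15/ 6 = -5/ 2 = -2.50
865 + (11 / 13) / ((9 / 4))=101249 / 117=865.38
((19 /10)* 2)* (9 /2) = 171 /10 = 17.10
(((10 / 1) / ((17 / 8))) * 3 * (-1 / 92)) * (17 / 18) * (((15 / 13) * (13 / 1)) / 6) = -25 / 69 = -0.36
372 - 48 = 324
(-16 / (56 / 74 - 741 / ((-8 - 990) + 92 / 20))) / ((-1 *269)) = 2940464 / 74287309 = 0.04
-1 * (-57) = 57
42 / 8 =21 / 4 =5.25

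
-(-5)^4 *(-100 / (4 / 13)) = 203125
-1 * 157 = -157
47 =47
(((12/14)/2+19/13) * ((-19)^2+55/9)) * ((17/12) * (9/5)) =345032/195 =1769.39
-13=-13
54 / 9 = 6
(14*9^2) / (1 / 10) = 11340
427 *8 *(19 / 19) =3416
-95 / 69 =-1.38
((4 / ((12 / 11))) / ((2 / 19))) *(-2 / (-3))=209 / 9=23.22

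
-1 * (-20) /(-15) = -1.33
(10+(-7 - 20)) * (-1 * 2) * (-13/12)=-221/6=-36.83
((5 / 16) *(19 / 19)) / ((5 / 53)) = 53 / 16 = 3.31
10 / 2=5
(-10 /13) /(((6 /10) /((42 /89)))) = -0.61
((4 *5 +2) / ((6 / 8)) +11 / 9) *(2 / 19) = 550 / 171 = 3.22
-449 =-449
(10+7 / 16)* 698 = 58283 / 8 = 7285.38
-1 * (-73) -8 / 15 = 1087 / 15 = 72.47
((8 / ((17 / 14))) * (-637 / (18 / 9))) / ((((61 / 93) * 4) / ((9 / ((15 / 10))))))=-4976244 / 1037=-4798.69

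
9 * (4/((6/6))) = 36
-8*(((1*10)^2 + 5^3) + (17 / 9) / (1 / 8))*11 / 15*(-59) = 11219912 / 135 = 83110.46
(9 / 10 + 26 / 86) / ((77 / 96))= 2256 / 1505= 1.50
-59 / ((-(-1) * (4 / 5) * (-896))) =295 / 3584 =0.08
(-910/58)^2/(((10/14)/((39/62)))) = 11303565/52142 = 216.78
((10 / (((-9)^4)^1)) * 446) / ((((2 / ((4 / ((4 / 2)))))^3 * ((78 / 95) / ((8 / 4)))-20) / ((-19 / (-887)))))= -0.00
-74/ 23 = -3.22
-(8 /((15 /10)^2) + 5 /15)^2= -1225 /81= -15.12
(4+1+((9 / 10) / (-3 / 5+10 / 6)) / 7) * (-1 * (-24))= 3441 / 28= 122.89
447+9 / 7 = 3138 / 7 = 448.29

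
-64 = -64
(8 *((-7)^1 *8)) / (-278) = 224 / 139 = 1.61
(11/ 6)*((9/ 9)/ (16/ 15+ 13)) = 55/ 422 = 0.13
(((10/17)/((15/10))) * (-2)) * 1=-40/51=-0.78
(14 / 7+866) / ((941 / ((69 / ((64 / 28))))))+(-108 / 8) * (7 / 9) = 65289 / 3764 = 17.35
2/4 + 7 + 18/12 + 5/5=10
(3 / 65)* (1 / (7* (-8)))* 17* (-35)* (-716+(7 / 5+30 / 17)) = -181773 / 520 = -349.56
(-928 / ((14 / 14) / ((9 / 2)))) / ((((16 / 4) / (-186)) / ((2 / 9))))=43152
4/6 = 2/3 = 0.67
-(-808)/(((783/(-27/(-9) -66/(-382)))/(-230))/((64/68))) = -600634880/847467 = -708.74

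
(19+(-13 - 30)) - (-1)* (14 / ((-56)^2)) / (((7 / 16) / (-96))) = -1224 / 49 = -24.98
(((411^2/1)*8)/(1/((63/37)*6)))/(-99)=-56757456/407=-139453.21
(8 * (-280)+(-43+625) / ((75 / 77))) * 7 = -287434 / 25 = -11497.36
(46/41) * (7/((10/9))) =7.07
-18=-18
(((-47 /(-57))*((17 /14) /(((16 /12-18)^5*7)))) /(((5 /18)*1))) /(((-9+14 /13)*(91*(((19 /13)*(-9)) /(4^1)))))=-0.00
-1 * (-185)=185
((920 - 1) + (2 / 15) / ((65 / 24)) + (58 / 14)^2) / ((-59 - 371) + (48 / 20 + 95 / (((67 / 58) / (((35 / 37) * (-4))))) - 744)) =-18479933568 / 29268528835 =-0.63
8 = 8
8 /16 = 1 /2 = 0.50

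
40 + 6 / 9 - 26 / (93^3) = 32710492 / 804357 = 40.67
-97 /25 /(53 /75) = -5.49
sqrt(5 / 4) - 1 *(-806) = sqrt(5) / 2 + 806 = 807.12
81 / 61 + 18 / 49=5067 / 2989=1.70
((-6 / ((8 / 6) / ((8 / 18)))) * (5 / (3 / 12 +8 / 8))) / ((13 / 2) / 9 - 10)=144 / 167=0.86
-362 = -362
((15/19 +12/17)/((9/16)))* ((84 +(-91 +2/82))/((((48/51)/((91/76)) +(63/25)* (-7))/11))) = 152370400/12589419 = 12.10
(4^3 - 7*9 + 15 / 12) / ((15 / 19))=57 / 20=2.85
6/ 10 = 3/ 5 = 0.60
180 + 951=1131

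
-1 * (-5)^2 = -25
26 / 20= 13 / 10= 1.30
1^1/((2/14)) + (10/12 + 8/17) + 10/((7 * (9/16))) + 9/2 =16433/1071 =15.34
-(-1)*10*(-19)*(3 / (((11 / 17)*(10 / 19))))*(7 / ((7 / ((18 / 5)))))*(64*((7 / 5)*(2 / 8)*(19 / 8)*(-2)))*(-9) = -1586733624 / 275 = -5769940.45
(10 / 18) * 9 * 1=5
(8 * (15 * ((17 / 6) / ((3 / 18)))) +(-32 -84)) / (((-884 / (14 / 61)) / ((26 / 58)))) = -6734 / 30073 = -0.22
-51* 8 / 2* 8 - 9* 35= -1947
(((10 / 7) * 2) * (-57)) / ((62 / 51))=-29070 / 217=-133.96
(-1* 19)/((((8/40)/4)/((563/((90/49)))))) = -1048306/9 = -116478.44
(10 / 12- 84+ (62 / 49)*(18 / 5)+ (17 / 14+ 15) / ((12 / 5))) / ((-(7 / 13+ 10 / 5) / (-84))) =-2377.77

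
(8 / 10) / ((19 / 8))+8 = 792 / 95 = 8.34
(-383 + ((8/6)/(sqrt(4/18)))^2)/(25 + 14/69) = -25875/1739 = -14.88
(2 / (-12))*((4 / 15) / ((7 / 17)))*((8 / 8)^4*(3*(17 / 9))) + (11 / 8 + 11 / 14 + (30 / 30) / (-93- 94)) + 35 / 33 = 525971 / 201960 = 2.60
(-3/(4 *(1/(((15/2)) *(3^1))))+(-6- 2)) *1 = -199/8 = -24.88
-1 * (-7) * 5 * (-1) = -35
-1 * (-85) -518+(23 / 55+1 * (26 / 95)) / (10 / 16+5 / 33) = -8415323 / 19475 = -432.11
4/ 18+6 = 6.22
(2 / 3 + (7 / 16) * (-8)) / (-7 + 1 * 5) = 17 / 12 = 1.42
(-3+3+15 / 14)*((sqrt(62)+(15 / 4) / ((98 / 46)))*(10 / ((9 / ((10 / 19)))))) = 6.04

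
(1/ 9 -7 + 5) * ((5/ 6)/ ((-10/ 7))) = 119/ 108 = 1.10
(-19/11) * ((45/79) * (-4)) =3420/869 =3.94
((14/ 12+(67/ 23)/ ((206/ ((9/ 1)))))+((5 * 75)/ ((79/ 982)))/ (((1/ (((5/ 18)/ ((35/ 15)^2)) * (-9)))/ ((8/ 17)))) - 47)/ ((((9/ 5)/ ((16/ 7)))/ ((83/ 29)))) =-3269959500733840/ 854470267623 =-3826.89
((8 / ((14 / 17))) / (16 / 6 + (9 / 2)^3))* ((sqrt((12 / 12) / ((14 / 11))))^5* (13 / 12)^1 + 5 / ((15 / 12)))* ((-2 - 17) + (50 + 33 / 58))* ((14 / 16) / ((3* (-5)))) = -249016 / 326395 - 48962771* sqrt(154) / 5373767280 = -0.88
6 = 6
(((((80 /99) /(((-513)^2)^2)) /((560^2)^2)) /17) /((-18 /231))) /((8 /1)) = -1 /89323598268302598144000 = -0.00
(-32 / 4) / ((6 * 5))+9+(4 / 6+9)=92 / 5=18.40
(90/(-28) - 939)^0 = 1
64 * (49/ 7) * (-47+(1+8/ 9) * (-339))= -923776/ 3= -307925.33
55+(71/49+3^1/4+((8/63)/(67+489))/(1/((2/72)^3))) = 81793572559/1429983072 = 57.20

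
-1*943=-943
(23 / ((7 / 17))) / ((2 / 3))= 1173 / 14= 83.79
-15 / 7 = -2.14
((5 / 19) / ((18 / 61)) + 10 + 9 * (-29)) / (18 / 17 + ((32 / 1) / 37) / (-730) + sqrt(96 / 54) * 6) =-19638012145 / 711188316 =-27.61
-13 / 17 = -0.76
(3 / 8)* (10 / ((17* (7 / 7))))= 15 / 68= 0.22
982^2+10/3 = 2892982/3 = 964327.33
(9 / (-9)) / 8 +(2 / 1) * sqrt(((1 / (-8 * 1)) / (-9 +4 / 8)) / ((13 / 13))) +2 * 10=sqrt(17) / 17 +159 / 8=20.12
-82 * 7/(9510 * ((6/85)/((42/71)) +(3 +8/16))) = -68306/4095957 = -0.02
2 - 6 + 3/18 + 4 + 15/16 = 53/48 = 1.10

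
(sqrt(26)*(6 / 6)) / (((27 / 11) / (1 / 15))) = 11*sqrt(26) / 405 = 0.14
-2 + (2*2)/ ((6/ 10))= 14/ 3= 4.67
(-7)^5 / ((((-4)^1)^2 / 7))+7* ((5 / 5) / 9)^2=-9529457 / 1296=-7352.98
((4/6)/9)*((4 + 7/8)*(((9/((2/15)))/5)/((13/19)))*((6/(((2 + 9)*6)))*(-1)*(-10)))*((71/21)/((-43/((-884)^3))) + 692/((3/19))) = 351847620.32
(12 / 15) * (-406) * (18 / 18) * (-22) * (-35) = -250096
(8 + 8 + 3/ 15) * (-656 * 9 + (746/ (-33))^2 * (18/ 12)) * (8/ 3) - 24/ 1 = -134286888/ 605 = -221961.80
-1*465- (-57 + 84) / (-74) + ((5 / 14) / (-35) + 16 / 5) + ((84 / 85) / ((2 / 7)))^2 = -5887729422 / 13098925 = -449.48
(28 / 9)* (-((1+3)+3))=-21.78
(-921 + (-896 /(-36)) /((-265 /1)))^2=4825969782481 /5688225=848414.01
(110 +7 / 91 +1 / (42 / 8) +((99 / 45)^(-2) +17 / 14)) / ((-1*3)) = -37.23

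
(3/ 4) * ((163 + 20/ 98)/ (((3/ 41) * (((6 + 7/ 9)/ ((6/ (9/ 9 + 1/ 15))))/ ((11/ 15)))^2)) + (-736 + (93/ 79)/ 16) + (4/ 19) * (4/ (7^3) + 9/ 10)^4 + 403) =4577025014424435556013637/ 12369063670729027360000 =370.04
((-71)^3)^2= 128100283921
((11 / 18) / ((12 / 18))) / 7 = 11 / 84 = 0.13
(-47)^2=2209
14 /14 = 1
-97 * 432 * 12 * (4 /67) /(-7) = 2011392 /469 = 4288.68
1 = 1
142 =142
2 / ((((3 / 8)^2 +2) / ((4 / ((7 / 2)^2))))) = 2048 / 6713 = 0.31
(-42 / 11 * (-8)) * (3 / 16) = 5.73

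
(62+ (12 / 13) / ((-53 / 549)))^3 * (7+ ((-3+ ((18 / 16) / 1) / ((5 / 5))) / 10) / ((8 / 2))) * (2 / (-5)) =-524691349791625 / 1308331076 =-401038.67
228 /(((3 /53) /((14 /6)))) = 28196 /3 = 9398.67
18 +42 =60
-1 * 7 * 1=-7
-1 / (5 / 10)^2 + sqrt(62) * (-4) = -4 * sqrt(62) - 4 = -35.50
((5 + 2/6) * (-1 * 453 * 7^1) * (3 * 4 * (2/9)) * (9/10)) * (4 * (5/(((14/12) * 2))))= -347904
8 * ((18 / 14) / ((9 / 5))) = 40 / 7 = 5.71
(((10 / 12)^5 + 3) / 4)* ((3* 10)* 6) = 132265 / 864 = 153.08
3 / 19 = 0.16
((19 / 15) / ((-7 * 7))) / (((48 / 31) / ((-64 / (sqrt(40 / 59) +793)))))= 110230172 / 81810022455- 4712 * sqrt(590) / 81810022455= 0.00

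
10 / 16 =0.62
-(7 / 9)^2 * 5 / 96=-245 / 7776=-0.03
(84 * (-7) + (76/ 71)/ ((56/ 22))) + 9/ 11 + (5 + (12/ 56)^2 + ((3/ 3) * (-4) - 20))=-92720487/ 153076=-605.72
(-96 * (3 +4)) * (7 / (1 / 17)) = -79968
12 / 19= 0.63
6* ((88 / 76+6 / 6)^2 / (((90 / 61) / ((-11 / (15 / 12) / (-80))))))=1127951 / 541500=2.08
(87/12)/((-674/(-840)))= 3045/337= 9.04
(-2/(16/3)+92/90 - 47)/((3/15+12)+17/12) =-16687/4902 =-3.40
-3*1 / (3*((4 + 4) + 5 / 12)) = -12 / 101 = -0.12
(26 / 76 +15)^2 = 339889 / 1444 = 235.38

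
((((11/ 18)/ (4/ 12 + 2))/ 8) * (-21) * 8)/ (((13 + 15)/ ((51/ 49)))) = -561/ 2744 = -0.20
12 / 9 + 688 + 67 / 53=109805 / 159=690.60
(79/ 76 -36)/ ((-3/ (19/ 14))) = 2657/ 168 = 15.82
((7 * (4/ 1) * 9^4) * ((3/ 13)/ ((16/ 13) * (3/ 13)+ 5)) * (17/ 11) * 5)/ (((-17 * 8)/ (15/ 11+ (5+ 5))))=-1119470625/ 216106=-5180.19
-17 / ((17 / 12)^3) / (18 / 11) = -1056 / 289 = -3.65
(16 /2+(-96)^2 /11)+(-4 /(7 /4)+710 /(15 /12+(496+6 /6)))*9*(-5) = 135744064 /153461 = 884.55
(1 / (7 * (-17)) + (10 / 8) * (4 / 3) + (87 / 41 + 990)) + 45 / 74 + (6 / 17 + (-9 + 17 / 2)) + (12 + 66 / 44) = 1091522857 / 1083138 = 1007.74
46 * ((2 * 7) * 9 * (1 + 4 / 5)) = 52164 / 5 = 10432.80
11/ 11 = 1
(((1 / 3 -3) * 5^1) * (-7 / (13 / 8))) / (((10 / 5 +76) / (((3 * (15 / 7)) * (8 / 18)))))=3200 / 1521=2.10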